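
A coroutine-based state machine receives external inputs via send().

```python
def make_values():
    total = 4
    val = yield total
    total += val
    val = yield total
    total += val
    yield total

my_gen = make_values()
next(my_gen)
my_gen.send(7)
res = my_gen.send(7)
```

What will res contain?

Step 1: next() -> yield total=4.
Step 2: send(7) -> val=7, total = 4+7 = 11, yield 11.
Step 3: send(7) -> val=7, total = 11+7 = 18, yield 18.
Therefore res = 18.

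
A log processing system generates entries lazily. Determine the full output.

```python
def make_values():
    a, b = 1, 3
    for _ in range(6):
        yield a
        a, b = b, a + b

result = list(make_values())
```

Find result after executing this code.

Step 1: Fibonacci-like sequence starting with a=1, b=3:
  Iteration 1: yield a=1, then a,b = 3,4
  Iteration 2: yield a=3, then a,b = 4,7
  Iteration 3: yield a=4, then a,b = 7,11
  Iteration 4: yield a=7, then a,b = 11,18
  Iteration 5: yield a=11, then a,b = 18,29
  Iteration 6: yield a=18, then a,b = 29,47
Therefore result = [1, 3, 4, 7, 11, 18].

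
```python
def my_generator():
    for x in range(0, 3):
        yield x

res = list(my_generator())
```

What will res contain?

Step 1: The generator yields each value from range(0, 3).
Step 2: list() consumes all yields: [0, 1, 2].
Therefore res = [0, 1, 2].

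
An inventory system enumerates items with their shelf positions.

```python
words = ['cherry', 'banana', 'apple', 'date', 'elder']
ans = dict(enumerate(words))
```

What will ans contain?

Step 1: enumerate pairs indices with words:
  0 -> 'cherry'
  1 -> 'banana'
  2 -> 'apple'
  3 -> 'date'
  4 -> 'elder'
Therefore ans = {0: 'cherry', 1: 'banana', 2: 'apple', 3: 'date', 4: 'elder'}.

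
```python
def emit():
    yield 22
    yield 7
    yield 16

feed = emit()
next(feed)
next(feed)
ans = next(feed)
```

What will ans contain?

Step 1: emit() creates a generator.
Step 2: next(feed) yields 22 (consumed and discarded).
Step 3: next(feed) yields 7 (consumed and discarded).
Step 4: next(feed) yields 16, assigned to ans.
Therefore ans = 16.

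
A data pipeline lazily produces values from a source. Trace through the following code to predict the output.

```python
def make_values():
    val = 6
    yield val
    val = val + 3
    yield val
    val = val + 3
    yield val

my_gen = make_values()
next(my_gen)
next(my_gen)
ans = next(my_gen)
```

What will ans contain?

Step 1: Trace through generator execution:
  Yield 1: val starts at 6, yield 6
  Yield 2: val = 6 + 3 = 9, yield 9
  Yield 3: val = 9 + 3 = 12, yield 12
Step 2: First next() gets 6, second next() gets the second value, third next() yields 12.
Therefore ans = 12.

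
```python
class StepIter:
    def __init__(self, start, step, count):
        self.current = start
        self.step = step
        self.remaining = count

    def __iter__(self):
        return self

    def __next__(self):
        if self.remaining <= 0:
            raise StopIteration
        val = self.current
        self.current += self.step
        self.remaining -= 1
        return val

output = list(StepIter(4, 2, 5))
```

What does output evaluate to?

Step 1: StepIter starts at 4, increments by 2, for 5 steps:
  Yield 4, then current += 2
  Yield 6, then current += 2
  Yield 8, then current += 2
  Yield 10, then current += 2
  Yield 12, then current += 2
Therefore output = [4, 6, 8, 10, 12].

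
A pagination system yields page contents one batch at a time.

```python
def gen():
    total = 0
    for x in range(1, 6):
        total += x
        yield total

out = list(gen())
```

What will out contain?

Step 1: Generator accumulates running sum:
  x=1: total = 1, yield 1
  x=2: total = 3, yield 3
  x=3: total = 6, yield 6
  x=4: total = 10, yield 10
  x=5: total = 15, yield 15
Therefore out = [1, 3, 6, 10, 15].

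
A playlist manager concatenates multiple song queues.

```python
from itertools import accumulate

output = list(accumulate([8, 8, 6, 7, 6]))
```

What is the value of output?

Step 1: accumulate computes running sums:
  + 8 = 8
  + 8 = 16
  + 6 = 22
  + 7 = 29
  + 6 = 35
Therefore output = [8, 16, 22, 29, 35].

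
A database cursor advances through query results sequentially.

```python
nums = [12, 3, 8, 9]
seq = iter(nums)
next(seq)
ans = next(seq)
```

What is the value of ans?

Step 1: Create iterator over [12, 3, 8, 9].
Step 2: next() consumes 12.
Step 3: next() returns 3.
Therefore ans = 3.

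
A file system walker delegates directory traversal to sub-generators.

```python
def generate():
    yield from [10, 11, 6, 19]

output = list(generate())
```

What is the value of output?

Step 1: yield from delegates to the iterable, yielding each element.
Step 2: Collected values: [10, 11, 6, 19].
Therefore output = [10, 11, 6, 19].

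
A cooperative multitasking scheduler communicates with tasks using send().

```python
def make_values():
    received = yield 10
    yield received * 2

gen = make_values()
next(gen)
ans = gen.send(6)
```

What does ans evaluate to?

Step 1: next(gen) advances to first yield, producing 10.
Step 2: send(6) resumes, received = 6.
Step 3: yield received * 2 = 6 * 2 = 12.
Therefore ans = 12.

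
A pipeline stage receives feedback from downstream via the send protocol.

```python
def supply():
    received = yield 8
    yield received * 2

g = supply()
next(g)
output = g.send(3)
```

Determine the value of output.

Step 1: next(g) advances to first yield, producing 8.
Step 2: send(3) resumes, received = 3.
Step 3: yield received * 2 = 3 * 2 = 6.
Therefore output = 6.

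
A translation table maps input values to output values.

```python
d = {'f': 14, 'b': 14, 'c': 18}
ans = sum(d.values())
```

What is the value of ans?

Step 1: d.values() = [14, 14, 18].
Step 2: sum = 46.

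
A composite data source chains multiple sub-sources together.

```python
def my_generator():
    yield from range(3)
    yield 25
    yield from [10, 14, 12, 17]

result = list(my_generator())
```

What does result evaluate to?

Step 1: Trace yields in order:
  yield 0
  yield 1
  yield 2
  yield 25
  yield 10
  yield 14
  yield 12
  yield 17
Therefore result = [0, 1, 2, 25, 10, 14, 12, 17].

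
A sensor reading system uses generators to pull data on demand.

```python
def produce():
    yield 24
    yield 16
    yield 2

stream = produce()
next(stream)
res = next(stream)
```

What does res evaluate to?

Step 1: produce() creates a generator.
Step 2: next(stream) yields 24 (consumed and discarded).
Step 3: next(stream) yields 16, assigned to res.
Therefore res = 16.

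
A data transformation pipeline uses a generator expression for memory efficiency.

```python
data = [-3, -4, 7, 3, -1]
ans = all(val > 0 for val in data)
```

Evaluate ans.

Step 1: Check val > 0 for each element in [-3, -4, 7, 3, -1]:
  -3 > 0: False
  -4 > 0: False
  7 > 0: True
  3 > 0: True
  -1 > 0: False
Step 2: all() returns False.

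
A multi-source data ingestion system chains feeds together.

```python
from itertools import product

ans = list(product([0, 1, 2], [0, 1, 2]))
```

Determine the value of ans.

Step 1: product([0, 1, 2], [0, 1, 2]) gives all pairs:
  (0, 0)
  (0, 1)
  (0, 2)
  (1, 0)
  (1, 1)
  (1, 2)
  (2, 0)
  (2, 1)
  (2, 2)
Therefore ans = [(0, 0), (0, 1), (0, 2), (1, 0), (1, 1), (1, 2), (2, 0), (2, 1), (2, 2)].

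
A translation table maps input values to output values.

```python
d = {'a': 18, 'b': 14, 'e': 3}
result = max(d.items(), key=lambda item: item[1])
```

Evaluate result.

Step 1: Find item with maximum value:
  ('a', 18)
  ('b', 14)
  ('e', 3)
Step 2: Maximum value is 18 at key 'a'.
Therefore result = ('a', 18).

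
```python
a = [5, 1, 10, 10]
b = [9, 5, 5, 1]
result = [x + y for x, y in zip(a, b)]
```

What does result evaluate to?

Step 1: Add corresponding elements:
  5 + 9 = 14
  1 + 5 = 6
  10 + 5 = 15
  10 + 1 = 11
Therefore result = [14, 6, 15, 11].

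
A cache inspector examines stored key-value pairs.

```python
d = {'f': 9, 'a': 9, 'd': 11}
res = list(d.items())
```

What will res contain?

Step 1: d.items() returns (key, value) pairs in insertion order.
Therefore res = [('f', 9), ('a', 9), ('d', 11)].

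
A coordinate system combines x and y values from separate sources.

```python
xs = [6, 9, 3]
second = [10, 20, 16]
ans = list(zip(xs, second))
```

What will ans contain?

Step 1: zip pairs elements at same index:
  Index 0: (6, 10)
  Index 1: (9, 20)
  Index 2: (3, 16)
Therefore ans = [(6, 10), (9, 20), (3, 16)].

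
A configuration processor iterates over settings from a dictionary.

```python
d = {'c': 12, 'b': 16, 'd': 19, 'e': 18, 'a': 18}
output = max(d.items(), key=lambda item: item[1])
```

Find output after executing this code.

Step 1: Find item with maximum value:
  ('c', 12)
  ('b', 16)
  ('d', 19)
  ('e', 18)
  ('a', 18)
Step 2: Maximum value is 19 at key 'd'.
Therefore output = ('d', 19).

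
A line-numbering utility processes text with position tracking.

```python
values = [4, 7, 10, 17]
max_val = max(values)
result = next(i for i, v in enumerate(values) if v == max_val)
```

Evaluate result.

Step 1: max([4, 7, 10, 17]) = 17.
Step 2: Find first index where value == 17:
  Index 0: 4 != 17
  Index 1: 7 != 17
  Index 2: 10 != 17
  Index 3: 17 == 17, found!
Therefore result = 3.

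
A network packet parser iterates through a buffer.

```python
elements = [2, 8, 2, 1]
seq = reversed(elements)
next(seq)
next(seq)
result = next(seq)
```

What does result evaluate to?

Step 1: reversed([2, 8, 2, 1]) gives iterator: [1, 2, 8, 2].
Step 2: First next() = 1, second next() = 2.
Step 3: Third next() = 8.
Therefore result = 8.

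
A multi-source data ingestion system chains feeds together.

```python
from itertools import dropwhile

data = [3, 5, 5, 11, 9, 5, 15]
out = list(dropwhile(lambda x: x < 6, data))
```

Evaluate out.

Step 1: dropwhile drops elements while < 6:
  3 < 6: dropped
  5 < 6: dropped
  5 < 6: dropped
  11: kept (dropping stopped)
Step 2: Remaining elements kept regardless of condition.
Therefore out = [11, 9, 5, 15].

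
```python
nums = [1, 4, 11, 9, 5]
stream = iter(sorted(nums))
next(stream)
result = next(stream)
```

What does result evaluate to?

Step 1: sorted([1, 4, 11, 9, 5]) = [1, 4, 5, 9, 11].
Step 2: Create iterator and skip 1 elements.
Step 3: next() returns 4.
Therefore result = 4.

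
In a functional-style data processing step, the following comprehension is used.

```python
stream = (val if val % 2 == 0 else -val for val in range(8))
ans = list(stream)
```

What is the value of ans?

Step 1: For each val in range(8), yield val if even, else -val:
  val=0: even, yield 0
  val=1: odd, yield -1
  val=2: even, yield 2
  val=3: odd, yield -3
  val=4: even, yield 4
  val=5: odd, yield -5
  val=6: even, yield 6
  val=7: odd, yield -7
Therefore ans = [0, -1, 2, -3, 4, -5, 6, -7].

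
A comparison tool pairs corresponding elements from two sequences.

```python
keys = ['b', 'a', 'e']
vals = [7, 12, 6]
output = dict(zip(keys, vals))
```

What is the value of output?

Step 1: zip pairs keys with values:
  'b' -> 7
  'a' -> 12
  'e' -> 6
Therefore output = {'b': 7, 'a': 12, 'e': 6}.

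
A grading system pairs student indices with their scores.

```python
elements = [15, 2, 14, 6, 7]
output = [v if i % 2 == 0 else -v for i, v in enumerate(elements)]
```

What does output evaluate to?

Step 1: For each (i, v), keep v if i is even, negate if odd:
  i=0 (even): keep 15
  i=1 (odd): negate to -2
  i=2 (even): keep 14
  i=3 (odd): negate to -6
  i=4 (even): keep 7
Therefore output = [15, -2, 14, -6, 7].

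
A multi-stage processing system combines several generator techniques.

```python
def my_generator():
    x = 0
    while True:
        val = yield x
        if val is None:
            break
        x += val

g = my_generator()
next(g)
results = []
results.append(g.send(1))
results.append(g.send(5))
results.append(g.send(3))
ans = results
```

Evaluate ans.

Step 1: next(g) -> yield 0.
Step 2: send(1) -> x = 1, yield 1.
Step 3: send(5) -> x = 6, yield 6.
Step 4: send(3) -> x = 9, yield 9.
Therefore ans = [1, 6, 9].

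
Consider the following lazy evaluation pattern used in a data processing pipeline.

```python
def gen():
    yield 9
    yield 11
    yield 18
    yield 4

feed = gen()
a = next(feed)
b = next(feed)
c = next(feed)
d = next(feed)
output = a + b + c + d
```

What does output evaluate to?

Step 1: Create generator and consume all values:
  a = next(feed) = 9
  b = next(feed) = 11
  c = next(feed) = 18
  d = next(feed) = 4
Step 2: output = 9 + 11 + 18 + 4 = 42.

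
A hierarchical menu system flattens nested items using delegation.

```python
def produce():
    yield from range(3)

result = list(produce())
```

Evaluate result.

Step 1: yield from delegates to the iterable, yielding each element.
Step 2: Collected values: [0, 1, 2].
Therefore result = [0, 1, 2].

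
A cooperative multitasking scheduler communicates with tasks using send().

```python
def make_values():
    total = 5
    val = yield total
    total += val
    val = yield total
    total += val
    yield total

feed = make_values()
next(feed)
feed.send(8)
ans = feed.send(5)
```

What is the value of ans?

Step 1: next() -> yield total=5.
Step 2: send(8) -> val=8, total = 5+8 = 13, yield 13.
Step 3: send(5) -> val=5, total = 13+5 = 18, yield 18.
Therefore ans = 18.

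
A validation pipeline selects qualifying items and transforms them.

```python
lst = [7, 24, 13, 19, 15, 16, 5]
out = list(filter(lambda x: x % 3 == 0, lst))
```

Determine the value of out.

Step 1: Filter elements divisible by 3:
  7 % 3 = 1: removed
  24 % 3 = 0: kept
  13 % 3 = 1: removed
  19 % 3 = 1: removed
  15 % 3 = 0: kept
  16 % 3 = 1: removed
  5 % 3 = 2: removed
Therefore out = [24, 15].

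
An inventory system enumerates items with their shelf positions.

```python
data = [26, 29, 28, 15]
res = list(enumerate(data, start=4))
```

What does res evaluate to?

Step 1: enumerate with start=4:
  (4, 26)
  (5, 29)
  (6, 28)
  (7, 15)
Therefore res = [(4, 26), (5, 29), (6, 28), (7, 15)].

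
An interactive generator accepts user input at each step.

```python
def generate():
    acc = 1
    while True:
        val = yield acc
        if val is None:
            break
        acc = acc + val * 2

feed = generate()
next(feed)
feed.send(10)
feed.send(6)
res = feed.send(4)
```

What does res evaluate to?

Step 1: next() -> yield acc=1.
Step 2: send(10) -> val=10, acc = 1 + 10*2 = 21, yield 21.
Step 3: send(6) -> val=6, acc = 21 + 6*2 = 33, yield 33.
Step 4: send(4) -> val=4, acc = 33 + 4*2 = 41, yield 41.
Therefore res = 41.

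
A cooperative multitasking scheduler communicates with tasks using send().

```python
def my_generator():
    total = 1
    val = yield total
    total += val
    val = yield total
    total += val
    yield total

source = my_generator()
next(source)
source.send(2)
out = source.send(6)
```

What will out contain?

Step 1: next() -> yield total=1.
Step 2: send(2) -> val=2, total = 1+2 = 3, yield 3.
Step 3: send(6) -> val=6, total = 3+6 = 9, yield 9.
Therefore out = 9.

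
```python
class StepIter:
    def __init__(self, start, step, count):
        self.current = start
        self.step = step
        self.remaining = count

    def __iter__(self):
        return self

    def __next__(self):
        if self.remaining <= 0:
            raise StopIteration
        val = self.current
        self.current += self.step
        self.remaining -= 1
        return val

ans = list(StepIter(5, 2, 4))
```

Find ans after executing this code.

Step 1: StepIter starts at 5, increments by 2, for 4 steps:
  Yield 5, then current += 2
  Yield 7, then current += 2
  Yield 9, then current += 2
  Yield 11, then current += 2
Therefore ans = [5, 7, 9, 11].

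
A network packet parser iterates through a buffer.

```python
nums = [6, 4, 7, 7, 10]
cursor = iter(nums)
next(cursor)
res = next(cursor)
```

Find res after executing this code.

Step 1: Create iterator over [6, 4, 7, 7, 10].
Step 2: next() consumes 6.
Step 3: next() returns 4.
Therefore res = 4.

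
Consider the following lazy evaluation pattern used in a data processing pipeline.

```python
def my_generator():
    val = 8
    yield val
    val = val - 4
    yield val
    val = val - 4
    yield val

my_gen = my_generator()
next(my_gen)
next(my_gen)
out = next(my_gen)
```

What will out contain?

Step 1: Trace through generator execution:
  Yield 1: val starts at 8, yield 8
  Yield 2: val = 8 - 4 = 4, yield 4
  Yield 3: val = 4 - 4 = 0, yield 0
Step 2: First next() gets 8, second next() gets the second value, third next() yields 0.
Therefore out = 0.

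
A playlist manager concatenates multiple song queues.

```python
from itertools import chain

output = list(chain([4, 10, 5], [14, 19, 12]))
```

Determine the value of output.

Step 1: chain() concatenates iterables: [4, 10, 5] + [14, 19, 12].
Therefore output = [4, 10, 5, 14, 19, 12].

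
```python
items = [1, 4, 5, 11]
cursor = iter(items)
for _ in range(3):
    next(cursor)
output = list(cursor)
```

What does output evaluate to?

Step 1: Create iterator over [1, 4, 5, 11].
Step 2: Advance 3 positions (consuming [1, 4, 5]).
Step 3: list() collects remaining elements: [11].
Therefore output = [11].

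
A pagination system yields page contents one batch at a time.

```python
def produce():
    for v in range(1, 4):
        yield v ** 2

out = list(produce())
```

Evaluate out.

Step 1: For each v in range(1, 4), yield v**2:
  v=1: yield 1**2 = 1
  v=2: yield 2**2 = 4
  v=3: yield 3**2 = 9
Therefore out = [1, 4, 9].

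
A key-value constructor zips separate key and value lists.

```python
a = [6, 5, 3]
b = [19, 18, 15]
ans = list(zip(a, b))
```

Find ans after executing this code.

Step 1: zip pairs elements at same index:
  Index 0: (6, 19)
  Index 1: (5, 18)
  Index 2: (3, 15)
Therefore ans = [(6, 19), (5, 18), (3, 15)].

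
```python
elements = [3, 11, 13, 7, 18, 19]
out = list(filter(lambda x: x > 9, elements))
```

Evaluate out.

Step 1: Filter elements > 9:
  3: removed
  11: kept
  13: kept
  7: removed
  18: kept
  19: kept
Therefore out = [11, 13, 18, 19].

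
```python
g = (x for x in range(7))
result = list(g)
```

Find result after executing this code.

Step 1: Generator expression iterates range(7): [0, 1, 2, 3, 4, 5, 6].
Step 2: list() collects all values.
Therefore result = [0, 1, 2, 3, 4, 5, 6].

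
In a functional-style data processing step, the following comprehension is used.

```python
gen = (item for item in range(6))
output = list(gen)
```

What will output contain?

Step 1: Generator expression iterates range(6): [0, 1, 2, 3, 4, 5].
Step 2: list() collects all values.
Therefore output = [0, 1, 2, 3, 4, 5].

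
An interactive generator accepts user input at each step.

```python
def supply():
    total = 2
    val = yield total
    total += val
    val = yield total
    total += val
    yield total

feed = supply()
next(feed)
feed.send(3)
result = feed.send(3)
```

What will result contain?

Step 1: next() -> yield total=2.
Step 2: send(3) -> val=3, total = 2+3 = 5, yield 5.
Step 3: send(3) -> val=3, total = 5+3 = 8, yield 8.
Therefore result = 8.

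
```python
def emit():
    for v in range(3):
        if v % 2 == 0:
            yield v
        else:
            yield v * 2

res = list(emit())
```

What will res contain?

Step 1: For each v in range(3), yield v if even, else v*2:
  v=0 (even): yield 0
  v=1 (odd): yield 1*2 = 2
  v=2 (even): yield 2
Therefore res = [0, 2, 2].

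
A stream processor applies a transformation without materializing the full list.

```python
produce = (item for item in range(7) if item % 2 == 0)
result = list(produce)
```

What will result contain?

Step 1: Filter range(7) keeping only even values:
  item=0: even, included
  item=1: odd, excluded
  item=2: even, included
  item=3: odd, excluded
  item=4: even, included
  item=5: odd, excluded
  item=6: even, included
Therefore result = [0, 2, 4, 6].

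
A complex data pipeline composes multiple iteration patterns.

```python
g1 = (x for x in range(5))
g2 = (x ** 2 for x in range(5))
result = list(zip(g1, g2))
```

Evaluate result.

Step 1: g1 produces [0, 1, 2, 3, 4].
Step 2: g2 produces [0, 1, 4, 9, 16].
Step 3: zip pairs them: [(0, 0), (1, 1), (2, 4), (3, 9), (4, 16)].
Therefore result = [(0, 0), (1, 1), (2, 4), (3, 9), (4, 16)].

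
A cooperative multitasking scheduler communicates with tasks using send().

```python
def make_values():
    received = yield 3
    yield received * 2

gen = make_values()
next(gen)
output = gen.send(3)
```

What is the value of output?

Step 1: next(gen) advances to first yield, producing 3.
Step 2: send(3) resumes, received = 3.
Step 3: yield received * 2 = 3 * 2 = 6.
Therefore output = 6.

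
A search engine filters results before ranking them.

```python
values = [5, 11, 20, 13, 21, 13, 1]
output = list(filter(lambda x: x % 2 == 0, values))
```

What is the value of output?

Step 1: Filter elements divisible by 2:
  5 % 2 = 1: removed
  11 % 2 = 1: removed
  20 % 2 = 0: kept
  13 % 2 = 1: removed
  21 % 2 = 1: removed
  13 % 2 = 1: removed
  1 % 2 = 1: removed
Therefore output = [20].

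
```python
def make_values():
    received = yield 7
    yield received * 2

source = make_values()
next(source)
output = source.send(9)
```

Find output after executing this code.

Step 1: next(source) advances to first yield, producing 7.
Step 2: send(9) resumes, received = 9.
Step 3: yield received * 2 = 9 * 2 = 18.
Therefore output = 18.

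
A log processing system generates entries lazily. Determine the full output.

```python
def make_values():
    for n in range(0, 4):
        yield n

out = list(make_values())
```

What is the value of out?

Step 1: The generator yields each value from range(0, 4).
Step 2: list() consumes all yields: [0, 1, 2, 3].
Therefore out = [0, 1, 2, 3].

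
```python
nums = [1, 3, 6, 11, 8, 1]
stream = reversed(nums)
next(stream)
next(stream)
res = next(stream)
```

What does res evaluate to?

Step 1: reversed([1, 3, 6, 11, 8, 1]) gives iterator: [1, 8, 11, 6, 3, 1].
Step 2: First next() = 1, second next() = 8.
Step 3: Third next() = 11.
Therefore res = 11.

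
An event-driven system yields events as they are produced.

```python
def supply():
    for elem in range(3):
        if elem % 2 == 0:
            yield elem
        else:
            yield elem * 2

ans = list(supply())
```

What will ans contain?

Step 1: For each elem in range(3), yield elem if even, else elem*2:
  elem=0 (even): yield 0
  elem=1 (odd): yield 1*2 = 2
  elem=2 (even): yield 2
Therefore ans = [0, 2, 2].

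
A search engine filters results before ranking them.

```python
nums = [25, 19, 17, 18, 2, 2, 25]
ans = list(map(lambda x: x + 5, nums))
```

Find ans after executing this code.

Step 1: Apply lambda x: x + 5 to each element:
  25 -> 30
  19 -> 24
  17 -> 22
  18 -> 23
  2 -> 7
  2 -> 7
  25 -> 30
Therefore ans = [30, 24, 22, 23, 7, 7, 30].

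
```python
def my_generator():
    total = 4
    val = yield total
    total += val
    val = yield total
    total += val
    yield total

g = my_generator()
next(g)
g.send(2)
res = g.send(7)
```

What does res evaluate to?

Step 1: next() -> yield total=4.
Step 2: send(2) -> val=2, total = 4+2 = 6, yield 6.
Step 3: send(7) -> val=7, total = 6+7 = 13, yield 13.
Therefore res = 13.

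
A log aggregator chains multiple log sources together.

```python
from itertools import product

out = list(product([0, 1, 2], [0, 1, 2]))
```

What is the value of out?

Step 1: product([0, 1, 2], [0, 1, 2]) gives all pairs:
  (0, 0)
  (0, 1)
  (0, 2)
  (1, 0)
  (1, 1)
  (1, 2)
  (2, 0)
  (2, 1)
  (2, 2)
Therefore out = [(0, 0), (0, 1), (0, 2), (1, 0), (1, 1), (1, 2), (2, 0), (2, 1), (2, 2)].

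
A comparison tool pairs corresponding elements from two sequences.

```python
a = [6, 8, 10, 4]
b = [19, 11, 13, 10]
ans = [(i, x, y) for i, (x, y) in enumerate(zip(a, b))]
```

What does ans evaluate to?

Step 1: enumerate(zip(a, b)) gives index with paired elements:
  i=0: (6, 19)
  i=1: (8, 11)
  i=2: (10, 13)
  i=3: (4, 10)
Therefore ans = [(0, 6, 19), (1, 8, 11), (2, 10, 13), (3, 4, 10)].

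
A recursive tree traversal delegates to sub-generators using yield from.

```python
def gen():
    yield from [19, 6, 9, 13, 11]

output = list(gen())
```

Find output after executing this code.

Step 1: yield from delegates to the iterable, yielding each element.
Step 2: Collected values: [19, 6, 9, 13, 11].
Therefore output = [19, 6, 9, 13, 11].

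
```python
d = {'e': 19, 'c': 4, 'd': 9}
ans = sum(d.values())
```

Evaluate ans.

Step 1: d.values() = [19, 4, 9].
Step 2: sum = 32.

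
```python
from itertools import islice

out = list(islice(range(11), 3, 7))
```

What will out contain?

Step 1: islice(range(11), 3, 7) takes elements at indices [3, 7).
Step 2: Elements: [3, 4, 5, 6].
Therefore out = [3, 4, 5, 6].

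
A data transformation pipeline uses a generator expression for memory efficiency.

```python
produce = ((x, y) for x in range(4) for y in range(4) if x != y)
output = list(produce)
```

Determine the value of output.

Step 1: Nested generator over range(4) x range(4) where x != y:
  (0, 0): excluded (x == y)
  (0, 1): included
  (0, 2): included
  (0, 3): included
  (1, 0): included
  (1, 1): excluded (x == y)
  (1, 2): included
  (1, 3): included
  (2, 0): included
  (2, 1): included
  (2, 2): excluded (x == y)
  (2, 3): included
  (3, 0): included
  (3, 1): included
  (3, 2): included
  (3, 3): excluded (x == y)
Therefore output = [(0, 1), (0, 2), (0, 3), (1, 0), (1, 2), (1, 3), (2, 0), (2, 1), (2, 3), (3, 0), (3, 1), (3, 2)].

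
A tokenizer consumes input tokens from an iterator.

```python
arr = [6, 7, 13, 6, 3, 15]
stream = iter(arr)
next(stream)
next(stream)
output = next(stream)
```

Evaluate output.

Step 1: Create iterator over [6, 7, 13, 6, 3, 15].
Step 2: next() consumes 6.
Step 3: next() consumes 7.
Step 4: next() returns 13.
Therefore output = 13.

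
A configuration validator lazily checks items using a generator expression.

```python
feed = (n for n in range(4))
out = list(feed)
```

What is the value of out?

Step 1: Generator expression iterates range(4): [0, 1, 2, 3].
Step 2: list() collects all values.
Therefore out = [0, 1, 2, 3].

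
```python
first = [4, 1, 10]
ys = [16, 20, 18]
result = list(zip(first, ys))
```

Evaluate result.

Step 1: zip pairs elements at same index:
  Index 0: (4, 16)
  Index 1: (1, 20)
  Index 2: (10, 18)
Therefore result = [(4, 16), (1, 20), (10, 18)].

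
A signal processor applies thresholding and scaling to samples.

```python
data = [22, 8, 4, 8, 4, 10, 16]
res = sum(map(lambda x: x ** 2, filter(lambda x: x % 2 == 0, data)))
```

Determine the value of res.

Step 1: Filter even numbers from [22, 8, 4, 8, 4, 10, 16]: [22, 8, 4, 8, 4, 10, 16]
Step 2: Square each: [484, 64, 16, 64, 16, 100, 256]
Step 3: Sum = 1000.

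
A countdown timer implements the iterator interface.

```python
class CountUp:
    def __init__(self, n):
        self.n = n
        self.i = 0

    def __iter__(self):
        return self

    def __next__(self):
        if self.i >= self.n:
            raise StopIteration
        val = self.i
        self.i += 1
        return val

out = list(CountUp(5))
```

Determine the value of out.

Step 1: CountUp(5) creates an iterator counting 0 to 4.
Step 2: list() consumes all values: [0, 1, 2, 3, 4].
Therefore out = [0, 1, 2, 3, 4].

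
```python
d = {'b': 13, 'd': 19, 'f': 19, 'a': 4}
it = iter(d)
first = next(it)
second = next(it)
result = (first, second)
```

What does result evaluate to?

Step 1: iter(d) iterates over keys: ['b', 'd', 'f', 'a'].
Step 2: first = next(it) = 'b', second = next(it) = 'd'.
Therefore result = ('b', 'd').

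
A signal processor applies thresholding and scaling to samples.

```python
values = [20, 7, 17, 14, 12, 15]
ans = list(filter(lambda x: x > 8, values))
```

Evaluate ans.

Step 1: Filter elements > 8:
  20: kept
  7: removed
  17: kept
  14: kept
  12: kept
  15: kept
Therefore ans = [20, 17, 14, 12, 15].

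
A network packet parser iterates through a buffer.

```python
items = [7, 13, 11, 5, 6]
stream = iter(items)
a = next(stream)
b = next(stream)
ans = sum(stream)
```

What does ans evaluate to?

Step 1: Create iterator over [7, 13, 11, 5, 6].
Step 2: a = next() = 7, b = next() = 13.
Step 3: sum() of remaining [11, 5, 6] = 22.
Therefore ans = 22.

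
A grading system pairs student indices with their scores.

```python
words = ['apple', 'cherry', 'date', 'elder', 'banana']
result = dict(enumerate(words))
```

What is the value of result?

Step 1: enumerate pairs indices with words:
  0 -> 'apple'
  1 -> 'cherry'
  2 -> 'date'
  3 -> 'elder'
  4 -> 'banana'
Therefore result = {0: 'apple', 1: 'cherry', 2: 'date', 3: 'elder', 4: 'banana'}.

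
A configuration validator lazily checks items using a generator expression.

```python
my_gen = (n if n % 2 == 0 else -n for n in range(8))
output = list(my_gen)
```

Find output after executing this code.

Step 1: For each n in range(8), yield n if even, else -n:
  n=0: even, yield 0
  n=1: odd, yield -1
  n=2: even, yield 2
  n=3: odd, yield -3
  n=4: even, yield 4
  n=5: odd, yield -5
  n=6: even, yield 6
  n=7: odd, yield -7
Therefore output = [0, -1, 2, -3, 4, -5, 6, -7].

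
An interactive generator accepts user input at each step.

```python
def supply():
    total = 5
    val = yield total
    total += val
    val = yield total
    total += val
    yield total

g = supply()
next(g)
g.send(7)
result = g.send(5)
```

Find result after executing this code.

Step 1: next() -> yield total=5.
Step 2: send(7) -> val=7, total = 5+7 = 12, yield 12.
Step 3: send(5) -> val=5, total = 12+5 = 17, yield 17.
Therefore result = 17.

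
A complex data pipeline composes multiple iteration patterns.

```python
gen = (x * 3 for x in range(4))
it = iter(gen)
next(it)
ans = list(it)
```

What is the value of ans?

Step 1: Generator produces [0, 3, 6, 9].
Step 2: next(it) consumes first element (0).
Step 3: list(it) collects remaining: [3, 6, 9].
Therefore ans = [3, 6, 9].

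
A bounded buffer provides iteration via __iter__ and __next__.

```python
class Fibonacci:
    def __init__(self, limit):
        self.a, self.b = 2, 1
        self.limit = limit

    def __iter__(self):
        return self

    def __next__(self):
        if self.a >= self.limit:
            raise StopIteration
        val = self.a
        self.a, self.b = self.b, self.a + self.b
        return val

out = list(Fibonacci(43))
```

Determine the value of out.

Step 1: Fibonacci-like sequence (a=2, b=1) until >= 43:
  Yield 2, then a,b = 1,3
  Yield 1, then a,b = 3,4
  Yield 3, then a,b = 4,7
  Yield 4, then a,b = 7,11
  Yield 7, then a,b = 11,18
  Yield 11, then a,b = 18,29
  Yield 18, then a,b = 29,47
  Yield 29, then a,b = 47,76
Step 2: 47 >= 43, stop.
Therefore out = [2, 1, 3, 4, 7, 11, 18, 29].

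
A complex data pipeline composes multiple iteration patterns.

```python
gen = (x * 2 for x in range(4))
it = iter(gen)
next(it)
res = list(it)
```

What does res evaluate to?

Step 1: Generator produces [0, 2, 4, 6].
Step 2: next(it) consumes first element (0).
Step 3: list(it) collects remaining: [2, 4, 6].
Therefore res = [2, 4, 6].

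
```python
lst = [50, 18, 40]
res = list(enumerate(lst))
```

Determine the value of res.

Step 1: enumerate pairs each element with its index:
  (0, 50)
  (1, 18)
  (2, 40)
Therefore res = [(0, 50), (1, 18), (2, 40)].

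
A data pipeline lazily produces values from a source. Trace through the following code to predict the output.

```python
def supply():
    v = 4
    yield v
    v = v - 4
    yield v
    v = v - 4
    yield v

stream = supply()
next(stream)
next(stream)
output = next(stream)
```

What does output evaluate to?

Step 1: Trace through generator execution:
  Yield 1: v starts at 4, yield 4
  Yield 2: v = 4 - 4 = 0, yield 0
  Yield 3: v = 0 - 4 = -4, yield -4
Step 2: First next() gets 4, second next() gets the second value, third next() yields -4.
Therefore output = -4.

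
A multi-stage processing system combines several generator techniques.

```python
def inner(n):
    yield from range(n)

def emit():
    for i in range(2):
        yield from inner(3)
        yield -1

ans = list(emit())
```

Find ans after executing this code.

Step 1: For each i in range(2):
  i=0: yield from inner(3) -> [0, 1, 2], then yield -1
  i=1: yield from inner(3) -> [0, 1, 2], then yield -1
Therefore ans = [0, 1, 2, -1, 0, 1, 2, -1].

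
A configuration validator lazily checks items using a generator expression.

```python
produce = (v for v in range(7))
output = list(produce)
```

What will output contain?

Step 1: Generator expression iterates range(7): [0, 1, 2, 3, 4, 5, 6].
Step 2: list() collects all values.
Therefore output = [0, 1, 2, 3, 4, 5, 6].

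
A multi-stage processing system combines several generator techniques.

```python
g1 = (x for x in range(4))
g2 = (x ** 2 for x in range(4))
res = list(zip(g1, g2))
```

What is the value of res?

Step 1: g1 produces [0, 1, 2, 3].
Step 2: g2 produces [0, 1, 4, 9].
Step 3: zip pairs them: [(0, 0), (1, 1), (2, 4), (3, 9)].
Therefore res = [(0, 0), (1, 1), (2, 4), (3, 9)].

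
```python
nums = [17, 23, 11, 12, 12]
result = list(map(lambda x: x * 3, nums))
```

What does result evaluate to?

Step 1: Apply lambda x: x * 3 to each element:
  17 -> 51
  23 -> 69
  11 -> 33
  12 -> 36
  12 -> 36
Therefore result = [51, 69, 33, 36, 36].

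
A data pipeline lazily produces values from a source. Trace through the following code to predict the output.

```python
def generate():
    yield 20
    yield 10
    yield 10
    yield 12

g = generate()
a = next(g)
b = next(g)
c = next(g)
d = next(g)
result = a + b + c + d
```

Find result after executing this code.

Step 1: Create generator and consume all values:
  a = next(g) = 20
  b = next(g) = 10
  c = next(g) = 10
  d = next(g) = 12
Step 2: result = 20 + 10 + 10 + 12 = 52.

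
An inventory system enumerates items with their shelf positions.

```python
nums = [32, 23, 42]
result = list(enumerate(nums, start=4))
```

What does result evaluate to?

Step 1: enumerate with start=4:
  (4, 32)
  (5, 23)
  (6, 42)
Therefore result = [(4, 32), (5, 23), (6, 42)].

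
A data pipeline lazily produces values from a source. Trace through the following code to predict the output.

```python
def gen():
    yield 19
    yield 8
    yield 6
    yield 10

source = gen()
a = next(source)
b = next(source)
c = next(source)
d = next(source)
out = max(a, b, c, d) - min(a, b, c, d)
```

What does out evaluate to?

Step 1: Create generator and consume all values:
  a = next(source) = 19
  b = next(source) = 8
  c = next(source) = 6
  d = next(source) = 10
Step 2: max = 19, min = 6, out = 19 - 6 = 13.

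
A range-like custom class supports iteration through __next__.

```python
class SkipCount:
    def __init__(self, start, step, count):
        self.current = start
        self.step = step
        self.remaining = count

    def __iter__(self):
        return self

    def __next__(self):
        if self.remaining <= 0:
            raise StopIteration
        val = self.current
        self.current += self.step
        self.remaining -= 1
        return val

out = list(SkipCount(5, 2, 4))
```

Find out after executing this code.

Step 1: SkipCount starts at 5, increments by 2, for 4 steps:
  Yield 5, then current += 2
  Yield 7, then current += 2
  Yield 9, then current += 2
  Yield 11, then current += 2
Therefore out = [5, 7, 9, 11].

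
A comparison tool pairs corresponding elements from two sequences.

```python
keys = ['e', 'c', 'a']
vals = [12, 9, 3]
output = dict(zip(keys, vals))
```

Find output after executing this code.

Step 1: zip pairs keys with values:
  'e' -> 12
  'c' -> 9
  'a' -> 3
Therefore output = {'e': 12, 'c': 9, 'a': 3}.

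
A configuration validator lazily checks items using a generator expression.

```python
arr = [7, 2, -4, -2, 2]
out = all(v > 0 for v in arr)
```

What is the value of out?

Step 1: Check v > 0 for each element in [7, 2, -4, -2, 2]:
  7 > 0: True
  2 > 0: True
  -4 > 0: False
  -2 > 0: False
  2 > 0: True
Step 2: all() returns False.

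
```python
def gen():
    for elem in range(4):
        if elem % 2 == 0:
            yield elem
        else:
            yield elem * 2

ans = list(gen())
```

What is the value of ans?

Step 1: For each elem in range(4), yield elem if even, else elem*2:
  elem=0 (even): yield 0
  elem=1 (odd): yield 1*2 = 2
  elem=2 (even): yield 2
  elem=3 (odd): yield 3*2 = 6
Therefore ans = [0, 2, 2, 6].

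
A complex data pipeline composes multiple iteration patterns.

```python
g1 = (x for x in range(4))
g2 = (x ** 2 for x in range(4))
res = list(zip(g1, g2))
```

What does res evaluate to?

Step 1: g1 produces [0, 1, 2, 3].
Step 2: g2 produces [0, 1, 4, 9].
Step 3: zip pairs them: [(0, 0), (1, 1), (2, 4), (3, 9)].
Therefore res = [(0, 0), (1, 1), (2, 4), (3, 9)].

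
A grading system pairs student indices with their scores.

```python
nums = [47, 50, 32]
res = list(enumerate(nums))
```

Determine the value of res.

Step 1: enumerate pairs each element with its index:
  (0, 47)
  (1, 50)
  (2, 32)
Therefore res = [(0, 47), (1, 50), (2, 32)].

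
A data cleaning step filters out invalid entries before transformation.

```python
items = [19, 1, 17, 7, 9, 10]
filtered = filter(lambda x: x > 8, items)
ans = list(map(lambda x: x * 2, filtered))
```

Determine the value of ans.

Step 1: Filter items for elements > 8:
  19: kept
  1: removed
  17: kept
  7: removed
  9: kept
  10: kept
Step 2: Map x * 2 on filtered [19, 17, 9, 10]:
  19 -> 38
  17 -> 34
  9 -> 18
  10 -> 20
Therefore ans = [38, 34, 18, 20].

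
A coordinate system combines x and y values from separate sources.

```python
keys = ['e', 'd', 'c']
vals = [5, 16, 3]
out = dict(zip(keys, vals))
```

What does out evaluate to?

Step 1: zip pairs keys with values:
  'e' -> 5
  'd' -> 16
  'c' -> 3
Therefore out = {'e': 5, 'd': 16, 'c': 3}.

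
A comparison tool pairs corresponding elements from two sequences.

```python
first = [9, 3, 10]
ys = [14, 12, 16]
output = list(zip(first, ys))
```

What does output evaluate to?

Step 1: zip pairs elements at same index:
  Index 0: (9, 14)
  Index 1: (3, 12)
  Index 2: (10, 16)
Therefore output = [(9, 14), (3, 12), (10, 16)].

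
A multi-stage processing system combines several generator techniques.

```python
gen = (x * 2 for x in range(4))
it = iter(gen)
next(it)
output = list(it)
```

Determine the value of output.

Step 1: Generator produces [0, 2, 4, 6].
Step 2: next(it) consumes first element (0).
Step 3: list(it) collects remaining: [2, 4, 6].
Therefore output = [2, 4, 6].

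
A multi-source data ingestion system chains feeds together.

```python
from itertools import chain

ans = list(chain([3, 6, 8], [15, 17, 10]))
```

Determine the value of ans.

Step 1: chain() concatenates iterables: [3, 6, 8] + [15, 17, 10].
Therefore ans = [3, 6, 8, 15, 17, 10].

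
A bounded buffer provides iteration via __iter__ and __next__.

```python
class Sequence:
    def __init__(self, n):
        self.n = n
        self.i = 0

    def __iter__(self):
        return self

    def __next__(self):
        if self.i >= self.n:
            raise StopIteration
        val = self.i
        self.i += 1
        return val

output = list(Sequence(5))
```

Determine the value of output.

Step 1: Sequence(5) creates an iterator counting 0 to 4.
Step 2: list() consumes all values: [0, 1, 2, 3, 4].
Therefore output = [0, 1, 2, 3, 4].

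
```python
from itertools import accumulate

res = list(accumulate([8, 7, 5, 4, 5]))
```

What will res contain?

Step 1: accumulate computes running sums:
  + 8 = 8
  + 7 = 15
  + 5 = 20
  + 4 = 24
  + 5 = 29
Therefore res = [8, 15, 20, 24, 29].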